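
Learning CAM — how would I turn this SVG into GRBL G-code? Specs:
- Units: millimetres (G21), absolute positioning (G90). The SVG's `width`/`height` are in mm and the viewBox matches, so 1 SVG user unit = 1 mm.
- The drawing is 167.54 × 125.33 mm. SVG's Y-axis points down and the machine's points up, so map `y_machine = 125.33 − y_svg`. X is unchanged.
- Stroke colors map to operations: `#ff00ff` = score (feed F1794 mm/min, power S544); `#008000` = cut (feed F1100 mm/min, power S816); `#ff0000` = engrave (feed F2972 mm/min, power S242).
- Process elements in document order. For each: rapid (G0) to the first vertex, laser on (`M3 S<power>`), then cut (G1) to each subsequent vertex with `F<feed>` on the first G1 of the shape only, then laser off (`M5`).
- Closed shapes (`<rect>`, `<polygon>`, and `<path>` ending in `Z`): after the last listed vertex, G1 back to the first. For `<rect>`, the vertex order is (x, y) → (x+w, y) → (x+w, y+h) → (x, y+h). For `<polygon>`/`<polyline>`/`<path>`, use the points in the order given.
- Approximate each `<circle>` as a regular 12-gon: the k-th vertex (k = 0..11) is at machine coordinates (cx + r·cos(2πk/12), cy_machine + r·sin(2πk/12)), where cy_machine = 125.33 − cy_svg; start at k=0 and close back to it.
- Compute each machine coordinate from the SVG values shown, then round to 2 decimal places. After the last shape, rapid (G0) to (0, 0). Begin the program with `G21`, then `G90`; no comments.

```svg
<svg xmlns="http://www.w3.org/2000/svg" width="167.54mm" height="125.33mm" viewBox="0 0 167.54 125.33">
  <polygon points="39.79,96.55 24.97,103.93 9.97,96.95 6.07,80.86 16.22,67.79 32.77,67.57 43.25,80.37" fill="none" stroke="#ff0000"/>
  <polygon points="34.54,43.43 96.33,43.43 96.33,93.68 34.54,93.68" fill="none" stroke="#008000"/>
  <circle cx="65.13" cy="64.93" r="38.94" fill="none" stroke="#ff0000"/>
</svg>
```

1 u = 1 mm; y_m = 125.33 − y.

[1] `<polygon>` regular polygon, #ff0000→engrave S242 F2972: (39.79,28.78) → (24.97,21.40) → (9.97,28.38) → (6.07,44.47) → (16.22,57.54) → (32.77,57.76) → (43.25,44.96) → (39.79,28.78) (closed)

[2] `<polygon>` rectangle, #008000→cut S816 F1100: (34.54,81.90) → (96.33,81.90) → (96.33,31.65) → (34.54,31.65) → (34.54,81.90) (closed)

[3] `<circle>` circle, #ff0000→engrave S242 F2972: (104.07,60.40) → (98.85,79.87) → (84.60,94.12) → (65.13,99.34) → (45.66,94.12) → (31.41,79.87) → (26.19,60.40) → (31.41,40.93) → (45.66,26.68) → (65.13,21.46) → (84.60,26.68) → (98.85,40.93) → (104.07,60.40) (closed)

G21
G90
G0 X39.79 Y28.78
M3 S242
G1 X24.97 Y21.40 F2972
G1 X9.97 Y28.38
G1 X6.07 Y44.47
G1 X16.22 Y57.54
G1 X32.77 Y57.76
G1 X43.25 Y44.96
G1 X39.79 Y28.78
M5
G0 X34.54 Y81.90
M3 S816
G1 X96.33 Y81.90 F1100
G1 X96.33 Y31.65
G1 X34.54 Y31.65
G1 X34.54 Y81.90
M5
G0 X104.07 Y60.40
M3 S242
G1 X98.85 Y79.87 F2972
G1 X84.60 Y94.12
G1 X65.13 Y99.34
G1 X45.66 Y94.12
G1 X31.41 Y79.87
G1 X26.19 Y60.40
G1 X31.41 Y40.93
G1 X45.66 Y26.68
G1 X65.13 Y21.46
G1 X84.60 Y26.68
G1 X98.85 Y40.93
G1 X104.07 Y60.40
M5
G0 X0.00 Y0.00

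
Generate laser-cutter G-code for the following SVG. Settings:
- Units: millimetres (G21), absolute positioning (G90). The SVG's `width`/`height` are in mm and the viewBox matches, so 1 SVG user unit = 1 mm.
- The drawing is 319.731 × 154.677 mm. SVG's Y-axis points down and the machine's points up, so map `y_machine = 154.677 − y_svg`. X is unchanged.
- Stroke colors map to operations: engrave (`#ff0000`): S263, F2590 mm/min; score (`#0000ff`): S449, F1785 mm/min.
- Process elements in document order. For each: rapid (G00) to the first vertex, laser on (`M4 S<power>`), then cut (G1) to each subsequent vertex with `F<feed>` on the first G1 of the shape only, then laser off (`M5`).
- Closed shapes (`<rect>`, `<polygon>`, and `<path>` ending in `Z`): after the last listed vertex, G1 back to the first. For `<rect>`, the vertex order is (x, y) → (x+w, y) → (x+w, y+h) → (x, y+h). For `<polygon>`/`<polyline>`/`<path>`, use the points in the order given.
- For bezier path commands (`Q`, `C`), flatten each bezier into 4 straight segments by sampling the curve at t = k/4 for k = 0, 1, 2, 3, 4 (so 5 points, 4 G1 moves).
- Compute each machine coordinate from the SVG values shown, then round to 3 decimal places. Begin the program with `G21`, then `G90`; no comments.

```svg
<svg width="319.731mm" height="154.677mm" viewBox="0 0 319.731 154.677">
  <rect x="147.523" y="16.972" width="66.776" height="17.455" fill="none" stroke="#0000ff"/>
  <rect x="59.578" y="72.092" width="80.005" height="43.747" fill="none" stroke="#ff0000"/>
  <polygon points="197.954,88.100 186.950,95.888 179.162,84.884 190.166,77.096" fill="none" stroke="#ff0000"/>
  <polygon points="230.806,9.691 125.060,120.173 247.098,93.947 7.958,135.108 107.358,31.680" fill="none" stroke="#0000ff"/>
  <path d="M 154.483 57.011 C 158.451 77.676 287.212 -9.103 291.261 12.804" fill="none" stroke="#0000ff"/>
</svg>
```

G21
G90
G00 X147.523 Y137.705
M4 S449
G1 X214.299 Y137.705 F1785
G1 X214.299 Y120.250
G1 X147.523 Y120.250
G1 X147.523 Y137.705
M5
G00 X59.578 Y82.585
M4 S263
G1 X139.583 Y82.585 F2590
G1 X139.583 Y38.838
G1 X59.578 Y38.838
G1 X59.578 Y82.585
M5
G00 X197.954 Y66.577
M4 S263
G1 X186.950 Y58.789 F2590
G1 X179.162 Y69.793
G1 X190.166 Y77.581
G1 X197.954 Y66.577
M5
G00 X230.806 Y144.986
M4 S449
G1 X125.060 Y34.504 F1785
G1 X247.098 Y60.730
G1 X7.958 Y19.569
G1 X107.358 Y122.997
G1 X230.806 Y144.986
M5
G00 X154.483 Y97.666
M4 S449
G1 X176.959 Y98.936 F1785
G1 X222.842 Y120.235
G1 X268.739 Y141.302
G1 X291.261 Y141.873
M5

viewBox `0 0 319.731 154.677` with mm width/height → 1 unit = 1 mm. Flip: y_m = 154.677 − y_svg.

**Shape 1** — `<rect>` rectangle, stroke `#0000ff` → score (S449, F1785). Machine vertices: (147.523,137.705) → (214.299,137.705) → (214.299,120.250) → (147.523,120.250) → (147.523,137.705). Closed: final G1 returns to the first vertex.

**Shape 2** — `<rect>` rectangle, stroke `#ff0000` → engrave (S263, F2590). Machine vertices: (59.578,82.585) → (139.583,82.585) → (139.583,38.838) → (59.578,38.838) → (59.578,82.585). Closed: final G1 returns to the first vertex.

**Shape 3** — `<polygon>` regular polygon, stroke `#ff0000` → engrave (S263, F2590). Machine vertices: (197.954,66.577) → (186.950,58.789) → (179.162,69.793) → (190.166,77.581) → (197.954,66.577). Closed: final G1 returns to the first vertex.

**Shape 4** — `<polygon>` closed polygon, stroke `#0000ff` → score (S449, F1785). Machine vertices: (230.806,144.986) → (125.060,34.504) → (247.098,60.730) → (7.958,19.569) → (107.358,122.997) → (230.806,144.986). Closed: final G1 returns to the first vertex.

**Shape 5** — `<path>` cubic bezier, stroke `#0000ff` → score (S449, F1785). Control points (SVG): P0=(154.483,57.011), P1=(158.451,77.676), P2=(287.212,-9.103), P3=(291.261,12.804); sampled at t=k/4. Machine vertices: (154.483,97.666) → (176.959,98.936) → (222.842,120.235) → (268.739,141.302) → (291.261,141.873). Open path.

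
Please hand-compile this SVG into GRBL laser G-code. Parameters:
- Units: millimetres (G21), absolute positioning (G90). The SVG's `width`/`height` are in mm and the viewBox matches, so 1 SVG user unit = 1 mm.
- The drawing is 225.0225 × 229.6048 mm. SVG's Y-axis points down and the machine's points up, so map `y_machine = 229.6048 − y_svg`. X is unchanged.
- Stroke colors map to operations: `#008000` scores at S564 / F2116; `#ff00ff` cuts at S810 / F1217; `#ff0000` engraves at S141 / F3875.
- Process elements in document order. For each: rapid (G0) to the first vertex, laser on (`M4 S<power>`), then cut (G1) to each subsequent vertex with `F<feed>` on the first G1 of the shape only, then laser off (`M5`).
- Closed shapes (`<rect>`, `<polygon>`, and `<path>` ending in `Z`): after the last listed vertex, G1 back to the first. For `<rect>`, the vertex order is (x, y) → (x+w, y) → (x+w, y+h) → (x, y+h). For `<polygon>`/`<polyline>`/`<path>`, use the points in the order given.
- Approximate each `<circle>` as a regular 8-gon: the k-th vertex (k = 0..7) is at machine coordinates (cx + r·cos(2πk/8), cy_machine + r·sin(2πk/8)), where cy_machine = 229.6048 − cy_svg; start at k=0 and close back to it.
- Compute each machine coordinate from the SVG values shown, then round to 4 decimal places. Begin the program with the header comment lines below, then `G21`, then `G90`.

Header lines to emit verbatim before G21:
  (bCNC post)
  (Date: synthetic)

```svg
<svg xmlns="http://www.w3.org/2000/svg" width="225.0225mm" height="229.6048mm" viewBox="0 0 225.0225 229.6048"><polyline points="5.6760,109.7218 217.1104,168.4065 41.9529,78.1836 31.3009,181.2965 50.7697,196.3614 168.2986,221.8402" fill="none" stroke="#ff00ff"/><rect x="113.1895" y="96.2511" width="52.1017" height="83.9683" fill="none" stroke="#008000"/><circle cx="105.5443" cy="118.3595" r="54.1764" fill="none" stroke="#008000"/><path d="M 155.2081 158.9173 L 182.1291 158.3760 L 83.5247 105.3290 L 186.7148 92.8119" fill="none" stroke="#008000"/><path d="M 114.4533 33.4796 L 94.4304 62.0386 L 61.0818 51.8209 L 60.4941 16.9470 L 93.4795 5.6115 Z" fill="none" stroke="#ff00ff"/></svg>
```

(bCNC post)
(Date: synthetic)
G21
G90
G0 X5.6760 Y119.8830
M4 S810
G1 X217.1104 Y61.1983 F1217
G1 X41.9529 Y151.4212
G1 X31.3009 Y48.3083
G1 X50.7697 Y33.2434
G1 X168.2986 Y7.7646
M5
G0 X113.1895 Y133.3537
M4 S564
G1 X165.2912 Y133.3537 F2116
G1 X165.2912 Y49.3854
G1 X113.1895 Y49.3854
G1 X113.1895 Y133.3537
M5
G0 X159.7207 Y111.2453
M4 S564
G1 X143.8528 Y149.5538 F2116
G1 X105.5443 Y165.4217
G1 X67.2358 Y149.5538
G1 X51.3679 Y111.2453
G1 X67.2358 Y72.9368
G1 X105.5443 Y57.0689
G1 X143.8528 Y72.9368
G1 X159.7207 Y111.2453
M5
G0 X155.2081 Y70.6875
M4 S564
G1 X182.1291 Y71.2288 F2116
G1 X83.5247 Y124.2758
G1 X186.7148 Y136.7929
M5
G0 X114.4533 Y196.1252
M4 S810
G1 X94.4304 Y167.5662 F1217
G1 X61.0818 Y177.7839
G1 X60.4941 Y212.6578
G1 X93.4795 Y223.9933
G1 X114.4533 Y196.1252
M5

1 u = 1 mm; y_m = 229.6048 − y.

[1] `<polyline>` open polyline, #ff00ff→cut S810 F1217: (5.6760,119.8830) → (217.1104,61.1983) → (41.9529,151.4212) → (31.3009,48.3083) → (50.7697,33.2434) → (168.2986,7.7646)

[2] `<rect>` rectangle, #008000→score S564 F2116: (113.1895,133.3537) → (165.2912,133.3537) → (165.2912,49.3854) → (113.1895,49.3854) → (113.1895,133.3537) (closed)

[3] `<circle>` circle, #008000→score S564 F2116: (159.7207,111.2453) → (143.8528,149.5538) → (105.5443,165.4217) → (67.2358,149.5538) → (51.3679,111.2453) → (67.2358,72.9368) → (105.5443,57.0689) → (143.8528,72.9368) → (159.7207,111.2453) (closed)

[4] `<path>` open polyline, #008000→score S564 F2116: (155.2081,70.6875) → (182.1291,71.2288) → (83.5247,124.2758) → (186.7148,136.7929)

[5] `<path>` regular polygon, #ff00ff→cut S810 F1217: (114.4533,196.1252) → (94.4304,167.5662) → (61.0818,177.7839) → (60.4941,212.6578) → (93.4795,223.9933) → (114.4533,196.1252) (closed)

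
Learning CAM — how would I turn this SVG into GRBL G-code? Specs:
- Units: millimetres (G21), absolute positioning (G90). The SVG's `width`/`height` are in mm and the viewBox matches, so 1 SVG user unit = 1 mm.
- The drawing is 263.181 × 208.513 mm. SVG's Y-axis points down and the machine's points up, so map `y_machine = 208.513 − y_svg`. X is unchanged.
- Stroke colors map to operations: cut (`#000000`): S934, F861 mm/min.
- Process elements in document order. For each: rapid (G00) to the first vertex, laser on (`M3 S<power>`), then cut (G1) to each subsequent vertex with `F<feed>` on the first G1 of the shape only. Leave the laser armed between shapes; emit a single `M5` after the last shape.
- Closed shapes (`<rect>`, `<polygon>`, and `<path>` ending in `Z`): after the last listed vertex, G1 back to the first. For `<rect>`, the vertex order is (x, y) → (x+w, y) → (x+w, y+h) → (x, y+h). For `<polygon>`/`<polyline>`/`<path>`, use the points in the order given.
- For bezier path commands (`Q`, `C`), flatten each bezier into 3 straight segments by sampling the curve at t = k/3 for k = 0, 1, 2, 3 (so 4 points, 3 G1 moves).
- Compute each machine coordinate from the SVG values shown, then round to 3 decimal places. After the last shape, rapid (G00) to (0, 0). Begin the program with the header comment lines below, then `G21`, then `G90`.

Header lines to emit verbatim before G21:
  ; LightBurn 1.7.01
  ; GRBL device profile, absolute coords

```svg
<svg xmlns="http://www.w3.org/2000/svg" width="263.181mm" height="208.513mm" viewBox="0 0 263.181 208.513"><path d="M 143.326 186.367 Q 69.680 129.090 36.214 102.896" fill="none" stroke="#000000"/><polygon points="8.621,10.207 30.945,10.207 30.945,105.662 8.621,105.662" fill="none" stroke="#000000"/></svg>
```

; LightBurn 1.7.01
; GRBL device profile, absolute coords
G21
G90
G00 X143.326 Y22.146
M3 S934
G1 X98.693 Y56.877 F861
G1 X62.989 Y84.701
G1 X36.214 Y105.617
G00 X8.621 Y198.306
M3 S934
G1 X30.945 Y198.306 F861
G1 X30.945 Y102.851
G1 X8.621 Y102.851
G1 X8.621 Y198.306
M5
G00 X0.000 Y0.000

viewBox `0 0 263.181 208.513` with mm width/height → 1 unit = 1 mm. Flip: y_m = 208.513 − y_svg.

**Shape 1** — `<path>` quadratic bezier, stroke `#000000` → cut (S934, F861). Control points (SVG): P0=(143.326,186.367), P1=(69.680,129.090), P2=(36.214,102.896); sampled at t=k/3. Machine vertices: (143.326,22.146) → (98.693,56.877) → (62.989,84.701) → (36.214,105.617). Open path.

**Shape 2** — `<polygon>` rectangle, stroke `#000000` → cut (S934, F861). Machine vertices: (8.621,198.306) → (30.945,198.306) → (30.945,102.851) → (8.621,102.851) → (8.621,198.306). Closed: final G1 returns to the first vertex.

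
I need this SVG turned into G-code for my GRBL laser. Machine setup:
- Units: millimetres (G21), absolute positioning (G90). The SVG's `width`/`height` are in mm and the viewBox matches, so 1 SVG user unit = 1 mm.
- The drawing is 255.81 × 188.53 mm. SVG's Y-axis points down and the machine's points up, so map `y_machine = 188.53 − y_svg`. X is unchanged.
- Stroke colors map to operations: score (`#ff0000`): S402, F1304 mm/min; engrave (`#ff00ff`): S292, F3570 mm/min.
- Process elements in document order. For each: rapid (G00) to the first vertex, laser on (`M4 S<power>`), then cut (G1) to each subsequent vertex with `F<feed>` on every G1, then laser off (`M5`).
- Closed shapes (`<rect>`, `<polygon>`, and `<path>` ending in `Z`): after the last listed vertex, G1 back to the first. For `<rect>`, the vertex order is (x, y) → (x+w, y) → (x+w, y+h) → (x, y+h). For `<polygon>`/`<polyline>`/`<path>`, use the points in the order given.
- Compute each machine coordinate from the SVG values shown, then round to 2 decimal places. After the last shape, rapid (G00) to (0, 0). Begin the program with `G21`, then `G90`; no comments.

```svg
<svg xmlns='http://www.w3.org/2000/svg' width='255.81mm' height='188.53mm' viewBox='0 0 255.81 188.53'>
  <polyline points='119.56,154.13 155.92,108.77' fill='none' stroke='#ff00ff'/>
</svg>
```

G21
G90
G00 X119.56 Y34.40
M4 S292
G1 X155.92 Y79.76 F3570
M5
G00 X0.00 Y0.00

1 u = 1 mm; y_m = 188.53 − y.

[1] `<polyline>` line segment, #ff00ff→engrave S292 F3570: (119.56,34.40) → (155.92,79.76)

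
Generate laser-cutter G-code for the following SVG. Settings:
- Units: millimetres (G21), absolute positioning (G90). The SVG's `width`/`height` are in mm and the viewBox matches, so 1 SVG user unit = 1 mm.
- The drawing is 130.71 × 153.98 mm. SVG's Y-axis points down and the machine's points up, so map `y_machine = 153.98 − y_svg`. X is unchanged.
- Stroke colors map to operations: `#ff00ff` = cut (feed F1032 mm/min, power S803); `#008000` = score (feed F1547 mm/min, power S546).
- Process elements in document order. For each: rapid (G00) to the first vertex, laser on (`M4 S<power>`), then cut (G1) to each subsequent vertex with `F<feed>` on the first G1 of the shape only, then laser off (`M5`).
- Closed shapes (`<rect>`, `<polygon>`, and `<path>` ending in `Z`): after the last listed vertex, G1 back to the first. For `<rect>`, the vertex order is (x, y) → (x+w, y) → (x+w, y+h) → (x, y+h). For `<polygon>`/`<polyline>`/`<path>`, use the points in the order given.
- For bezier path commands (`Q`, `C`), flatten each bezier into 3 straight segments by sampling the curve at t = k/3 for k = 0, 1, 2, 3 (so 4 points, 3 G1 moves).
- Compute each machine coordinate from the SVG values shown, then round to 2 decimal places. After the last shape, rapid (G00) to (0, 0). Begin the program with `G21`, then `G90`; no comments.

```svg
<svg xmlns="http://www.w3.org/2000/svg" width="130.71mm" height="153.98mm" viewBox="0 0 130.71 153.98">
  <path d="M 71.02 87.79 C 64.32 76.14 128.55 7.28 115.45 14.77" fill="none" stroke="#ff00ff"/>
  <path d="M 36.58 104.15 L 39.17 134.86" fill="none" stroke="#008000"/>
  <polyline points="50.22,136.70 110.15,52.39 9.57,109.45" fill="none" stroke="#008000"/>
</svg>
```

G21
G90
G00 X71.02 Y66.19
M4 S803
G1 X82.47 Y91.96 F1032
G1 X108.26 Y126.20
G1 X115.45 Y139.21
M5
G00 X36.58 Y49.83
M4 S546
G1 X39.17 Y19.12 F1547
M5
G00 X50.22 Y17.28
M4 S546
G1 X110.15 Y101.59 F1547
G1 X9.57 Y44.53
M5
G00 X0.00 Y0.00

Since the viewBox matches the mm dimensions, user units are millimetres directly. The only transform is the Y-flip y_m = 153.98 − y_svg.

Shape 1 is a cubic bezier drawn with `<path>`. Its stroke #ff00ff means cut at S803, F1032. After flipping Y the toolpath is (71.02,66.19) → (82.47,91.96) → (108.26,126.20) → (115.45,139.21).

Shape 2 is a line segment drawn with `<path>`. Its stroke #008000 means score at S546, F1547. After flipping Y the toolpath is (36.58,49.83) → (39.17,19.12).

Shape 3 is a open polyline drawn with `<polyline>`. Its stroke #008000 means score at S546, F1547. After flipping Y the toolpath is (50.22,17.28) → (110.15,101.59) → (9.57,44.53).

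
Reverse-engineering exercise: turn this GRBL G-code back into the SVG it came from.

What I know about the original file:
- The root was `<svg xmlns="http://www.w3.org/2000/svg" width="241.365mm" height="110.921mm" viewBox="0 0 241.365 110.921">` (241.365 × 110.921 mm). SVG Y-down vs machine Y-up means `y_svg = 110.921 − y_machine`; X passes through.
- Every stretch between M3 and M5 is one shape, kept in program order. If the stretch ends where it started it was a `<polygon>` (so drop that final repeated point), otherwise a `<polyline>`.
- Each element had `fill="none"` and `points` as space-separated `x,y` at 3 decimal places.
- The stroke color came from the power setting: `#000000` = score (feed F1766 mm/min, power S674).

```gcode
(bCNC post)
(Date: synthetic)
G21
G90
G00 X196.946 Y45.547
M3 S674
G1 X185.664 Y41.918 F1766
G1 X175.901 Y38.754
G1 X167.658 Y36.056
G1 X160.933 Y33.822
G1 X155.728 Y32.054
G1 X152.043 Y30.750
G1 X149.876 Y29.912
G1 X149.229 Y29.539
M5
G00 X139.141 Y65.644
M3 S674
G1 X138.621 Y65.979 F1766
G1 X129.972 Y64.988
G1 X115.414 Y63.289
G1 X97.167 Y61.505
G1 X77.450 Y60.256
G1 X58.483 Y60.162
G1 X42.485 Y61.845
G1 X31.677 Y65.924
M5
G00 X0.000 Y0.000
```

Machine Y-up, SVG Y-down with viewBox height 110.921, so y_svg = 110.921 − y_machine; X carries over. Every run uses S674, so all elements get stroke `#000000` (score).

Run 1: The run is open, so emit a `<polyline>` with points (Y-flipped): 196.946,65.374 185.664,69.003 175.901,72.167 167.658,74.865 160.933,77.099 155.728,78.867 152.043,80.171 149.876,81.009 149.229,81.382.

Run 2: The run is open, so emit a `<polyline>` with points (Y-flipped): 139.141,45.277 138.621,44.942 129.972,45.933 115.414,47.632 97.167,49.416 77.450,50.665 58.483,50.759 42.485,49.076 31.677,44.997.

<svg xmlns="http://www.w3.org/2000/svg" width="241.365mm" height="110.921mm" viewBox="0 0 241.365 110.921">
  <polyline points="196.946,65.374 185.664,69.003 175.901,72.167 167.658,74.865 160.933,77.099 155.728,78.867 152.043,80.171 149.876,81.009 149.229,81.382" fill="none" stroke="#000000"/>
  <polyline points="139.141,45.277 138.621,44.942 129.972,45.933 115.414,47.632 97.167,49.416 77.450,50.665 58.483,50.759 42.485,49.076 31.677,44.997" fill="none" stroke="#000000"/>
</svg>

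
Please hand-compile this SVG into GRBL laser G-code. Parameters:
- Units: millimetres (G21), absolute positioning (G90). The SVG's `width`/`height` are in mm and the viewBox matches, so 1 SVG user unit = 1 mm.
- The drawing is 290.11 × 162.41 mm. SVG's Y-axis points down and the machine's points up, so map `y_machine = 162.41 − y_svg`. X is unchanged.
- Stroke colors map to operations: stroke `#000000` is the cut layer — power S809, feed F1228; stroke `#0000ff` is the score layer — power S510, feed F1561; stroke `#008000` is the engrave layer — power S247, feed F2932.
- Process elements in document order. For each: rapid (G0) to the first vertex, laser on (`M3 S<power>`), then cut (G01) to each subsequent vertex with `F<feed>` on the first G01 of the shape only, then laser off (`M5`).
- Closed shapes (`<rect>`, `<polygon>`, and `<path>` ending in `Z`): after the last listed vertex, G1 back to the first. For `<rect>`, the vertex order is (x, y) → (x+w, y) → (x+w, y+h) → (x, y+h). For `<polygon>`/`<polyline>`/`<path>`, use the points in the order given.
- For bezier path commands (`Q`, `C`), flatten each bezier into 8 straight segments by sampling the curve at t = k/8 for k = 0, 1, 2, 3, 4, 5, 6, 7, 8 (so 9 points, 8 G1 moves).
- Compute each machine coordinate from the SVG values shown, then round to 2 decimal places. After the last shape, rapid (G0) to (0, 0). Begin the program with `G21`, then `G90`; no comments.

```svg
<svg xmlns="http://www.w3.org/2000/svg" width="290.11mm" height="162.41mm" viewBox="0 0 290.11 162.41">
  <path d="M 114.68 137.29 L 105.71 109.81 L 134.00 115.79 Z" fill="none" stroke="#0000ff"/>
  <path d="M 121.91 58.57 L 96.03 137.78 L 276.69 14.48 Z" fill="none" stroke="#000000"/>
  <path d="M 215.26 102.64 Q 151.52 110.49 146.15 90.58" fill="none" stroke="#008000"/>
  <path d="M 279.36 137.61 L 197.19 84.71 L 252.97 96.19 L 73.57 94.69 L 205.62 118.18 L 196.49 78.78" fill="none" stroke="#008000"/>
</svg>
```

G21
G90
G0 X114.68 Y25.12
M3 S510
G01 X105.71 Y52.60 F1561
G01 X134.00 Y46.62
G01 X114.68 Y25.12
M5
G0 X121.91 Y103.84
M3 S809
G01 X96.03 Y24.63 F1228
G01 X276.69 Y147.93
G01 X121.91 Y103.84
M5
G0 X215.26 Y59.77
M3 S247
G01 X200.24 Y58.24 F2932
G01 X187.04 Y57.58
G01 X175.66 Y57.79
G01 X166.11 Y58.86
G01 X158.39 Y60.80
G01 X152.48 Y63.61
G01 X148.40 Y67.29
G01 X146.15 Y71.83
M5
G0 X279.36 Y24.80
M3 S247
G01 X197.19 Y77.70 F2932
G01 X252.97 Y66.22
G01 X73.57 Y67.72
G01 X205.62 Y44.23
G01 X196.49 Y83.63
M5
G0 X0.00 Y0.00

1 u = 1 mm; y_m = 162.41 − y.

[1] `<path>` regular polygon, #0000ff→score S510 F1561: (114.68,25.12) → (105.71,52.60) → (134.00,46.62) → (114.68,25.12) (closed)

[2] `<path>` closed polygon, #000000→cut S809 F1228: (121.91,103.84) → (96.03,24.63) → (276.69,147.93) → (121.91,103.84) (closed)

[3] `<path>` quadratic bezier, #008000→engrave S247 F2932: (215.26,59.77) → (200.24,58.24) → (187.04,57.58) → (175.66,57.79) → (166.11,58.86) → (158.39,60.80) → (152.48,63.61) → (148.40,67.29) → (146.15,71.83)

[4] `<path>` open polyline, #008000→engrave S247 F2932: (279.36,24.80) → (197.19,77.70) → (252.97,66.22) → (73.57,67.72) → (205.62,44.23) → (196.49,83.63)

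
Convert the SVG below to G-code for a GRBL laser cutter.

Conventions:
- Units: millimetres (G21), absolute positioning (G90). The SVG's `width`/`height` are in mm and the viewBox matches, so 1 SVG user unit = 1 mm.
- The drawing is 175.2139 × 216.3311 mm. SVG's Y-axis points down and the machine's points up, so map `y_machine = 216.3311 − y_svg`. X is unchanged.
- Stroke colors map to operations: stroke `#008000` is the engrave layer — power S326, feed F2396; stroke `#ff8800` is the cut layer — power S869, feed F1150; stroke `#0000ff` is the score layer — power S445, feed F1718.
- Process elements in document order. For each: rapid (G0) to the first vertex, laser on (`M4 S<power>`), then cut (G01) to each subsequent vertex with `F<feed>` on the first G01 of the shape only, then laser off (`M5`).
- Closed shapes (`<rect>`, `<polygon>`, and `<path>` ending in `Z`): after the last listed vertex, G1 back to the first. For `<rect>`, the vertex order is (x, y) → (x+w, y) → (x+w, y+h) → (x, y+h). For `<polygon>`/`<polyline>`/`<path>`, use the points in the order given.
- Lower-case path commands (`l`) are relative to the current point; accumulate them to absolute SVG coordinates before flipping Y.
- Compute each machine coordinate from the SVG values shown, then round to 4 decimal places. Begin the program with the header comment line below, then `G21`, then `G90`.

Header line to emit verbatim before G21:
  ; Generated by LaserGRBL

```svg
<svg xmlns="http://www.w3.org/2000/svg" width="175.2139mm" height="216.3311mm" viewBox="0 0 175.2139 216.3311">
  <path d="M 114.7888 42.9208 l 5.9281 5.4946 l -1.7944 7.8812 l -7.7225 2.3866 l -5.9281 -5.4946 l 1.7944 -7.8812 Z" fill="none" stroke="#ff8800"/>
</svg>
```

viewBox `0 0 175.2139 216.3311` with mm width/height → 1 unit = 1 mm. Flip: y_m = 216.3311 − y_svg.

**Shape 1** — `<path>` regular polygon, stroke `#ff8800` → cut (S869, F1150). Machine vertices: (114.7888,173.4103) → (120.7169,167.9157) → (118.9225,160.0345) → (111.2000,157.6479) → (105.2719,163.1425) → (107.0663,171.0237) → (114.7888,173.4103). Closed: final G1 returns to the first vertex.

; Generated by LaserGRBL
G21
G90
G0 X114.7888 Y173.4103
M4 S869
G01 X120.7169 Y167.9157 F1150
G01 X118.9225 Y160.0345
G01 X111.2000 Y157.6479
G01 X105.2719 Y163.1425
G01 X107.0663 Y171.0237
G01 X114.7888 Y173.4103
M5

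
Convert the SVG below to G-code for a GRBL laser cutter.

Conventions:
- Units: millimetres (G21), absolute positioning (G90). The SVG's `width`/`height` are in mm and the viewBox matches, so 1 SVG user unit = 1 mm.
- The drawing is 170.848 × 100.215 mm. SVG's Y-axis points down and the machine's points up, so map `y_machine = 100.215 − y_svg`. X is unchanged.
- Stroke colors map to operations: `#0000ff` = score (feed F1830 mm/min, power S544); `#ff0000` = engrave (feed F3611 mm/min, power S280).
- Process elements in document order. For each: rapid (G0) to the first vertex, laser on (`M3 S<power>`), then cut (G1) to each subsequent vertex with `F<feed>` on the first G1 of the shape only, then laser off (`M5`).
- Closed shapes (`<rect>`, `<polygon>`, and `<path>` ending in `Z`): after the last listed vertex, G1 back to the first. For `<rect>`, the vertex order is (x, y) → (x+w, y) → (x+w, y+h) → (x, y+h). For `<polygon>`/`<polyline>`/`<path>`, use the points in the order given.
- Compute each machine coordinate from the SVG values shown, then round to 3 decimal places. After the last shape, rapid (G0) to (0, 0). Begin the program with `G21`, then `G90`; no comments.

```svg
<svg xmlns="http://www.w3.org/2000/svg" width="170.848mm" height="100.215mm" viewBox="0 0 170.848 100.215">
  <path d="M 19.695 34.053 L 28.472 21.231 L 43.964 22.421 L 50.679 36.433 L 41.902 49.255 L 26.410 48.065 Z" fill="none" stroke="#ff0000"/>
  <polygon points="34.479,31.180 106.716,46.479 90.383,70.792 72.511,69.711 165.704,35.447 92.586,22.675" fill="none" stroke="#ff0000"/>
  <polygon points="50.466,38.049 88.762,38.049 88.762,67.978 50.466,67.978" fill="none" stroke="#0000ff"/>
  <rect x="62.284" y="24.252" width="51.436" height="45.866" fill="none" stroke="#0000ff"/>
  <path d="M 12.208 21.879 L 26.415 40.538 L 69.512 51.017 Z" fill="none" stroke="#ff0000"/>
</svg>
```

G21
G90
G0 X19.695 Y66.162
M3 S280
G1 X28.472 Y78.984 F3611
G1 X43.964 Y77.794
G1 X50.679 Y63.782
G1 X41.902 Y50.960
G1 X26.410 Y52.150
G1 X19.695 Y66.162
M5
G0 X34.479 Y69.035
M3 S280
G1 X106.716 Y53.736 F3611
G1 X90.383 Y29.423
G1 X72.511 Y30.504
G1 X165.704 Y64.768
G1 X92.586 Y77.540
G1 X34.479 Y69.035
M5
G0 X50.466 Y62.166
M3 S544
G1 X88.762 Y62.166 F1830
G1 X88.762 Y32.237
G1 X50.466 Y32.237
G1 X50.466 Y62.166
M5
G0 X62.284 Y75.963
M3 S544
G1 X113.720 Y75.963 F1830
G1 X113.720 Y30.097
G1 X62.284 Y30.097
G1 X62.284 Y75.963
M5
G0 X12.208 Y78.336
M3 S280
G1 X26.415 Y59.677 F3611
G1 X69.512 Y49.198
G1 X12.208 Y78.336
M5
G0 X0.000 Y0.000

1 u = 1 mm; y_m = 100.215 − y.

[1] `<path>` regular polygon, #ff0000→engrave S280 F3611: (19.695,66.162) → (28.472,78.984) → (43.964,77.794) → (50.679,63.782) → (41.902,50.960) → (26.410,52.150) → (19.695,66.162) (closed)

[2] `<polygon>` closed polygon, #ff0000→engrave S280 F3611: (34.479,69.035) → (106.716,53.736) → (90.383,29.423) → (72.511,30.504) → (165.704,64.768) → (92.586,77.540) → (34.479,69.035) (closed)

[3] `<polygon>` rectangle, #0000ff→score S544 F1830: (50.466,62.166) → (88.762,62.166) → (88.762,32.237) → (50.466,32.237) → (50.466,62.166) (closed)

[4] `<rect>` rectangle, #0000ff→score S544 F1830: (62.284,75.963) → (113.720,75.963) → (113.720,30.097) → (62.284,30.097) → (62.284,75.963) (closed)

[5] `<path>` closed polygon, #ff0000→engrave S280 F3611: (12.208,78.336) → (26.415,59.677) → (69.512,49.198) → (12.208,78.336) (closed)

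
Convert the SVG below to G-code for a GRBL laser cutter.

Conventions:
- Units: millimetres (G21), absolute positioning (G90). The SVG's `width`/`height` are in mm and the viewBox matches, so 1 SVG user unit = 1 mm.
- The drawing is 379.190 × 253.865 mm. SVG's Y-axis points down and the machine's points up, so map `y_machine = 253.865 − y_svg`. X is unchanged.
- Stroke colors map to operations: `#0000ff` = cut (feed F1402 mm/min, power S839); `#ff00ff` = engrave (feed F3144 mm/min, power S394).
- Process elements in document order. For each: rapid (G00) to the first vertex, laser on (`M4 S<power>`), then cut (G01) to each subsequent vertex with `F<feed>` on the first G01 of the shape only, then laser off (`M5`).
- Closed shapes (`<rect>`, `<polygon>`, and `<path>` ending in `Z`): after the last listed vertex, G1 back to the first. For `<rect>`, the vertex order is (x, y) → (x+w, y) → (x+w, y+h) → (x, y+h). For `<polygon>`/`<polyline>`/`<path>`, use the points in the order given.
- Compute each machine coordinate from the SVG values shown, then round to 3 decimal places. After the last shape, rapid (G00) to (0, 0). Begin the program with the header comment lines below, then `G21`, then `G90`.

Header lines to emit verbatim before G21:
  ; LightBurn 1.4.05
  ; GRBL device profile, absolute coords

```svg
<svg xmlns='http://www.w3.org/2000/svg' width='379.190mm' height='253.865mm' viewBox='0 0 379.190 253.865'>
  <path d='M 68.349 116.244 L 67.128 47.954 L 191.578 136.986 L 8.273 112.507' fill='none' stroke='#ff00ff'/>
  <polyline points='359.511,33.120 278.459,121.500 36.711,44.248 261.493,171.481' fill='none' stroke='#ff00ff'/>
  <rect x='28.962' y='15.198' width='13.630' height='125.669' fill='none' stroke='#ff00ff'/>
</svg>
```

viewBox `0 0 379.190 253.865` with mm width/height → 1 unit = 1 mm. Flip: y_m = 253.865 − y_svg.

**Shape 1** — `<path>` open polyline, stroke `#ff00ff` → engrave (S394, F3144). Machine vertices: (68.349,137.621) → (67.128,205.911) → (191.578,116.879) → (8.273,141.358). Open path.

**Shape 2** — `<polyline>` open polyline, stroke `#ff00ff` → engrave (S394, F3144). Machine vertices: (359.511,220.745) → (278.459,132.365) → (36.711,209.617) → (261.493,82.384). Open path.

**Shape 3** — `<rect>` rectangle, stroke `#ff00ff` → engrave (S394, F3144). Machine vertices: (28.962,238.667) → (42.592,238.667) → (42.592,112.998) → (28.962,112.998) → (28.962,238.667). Closed: final G1 returns to the first vertex.

; LightBurn 1.4.05
; GRBL device profile, absolute coords
G21
G90
G00 X68.349 Y137.621
M4 S394
G01 X67.128 Y205.911 F3144
G01 X191.578 Y116.879
G01 X8.273 Y141.358
M5
G00 X359.511 Y220.745
M4 S394
G01 X278.459 Y132.365 F3144
G01 X36.711 Y209.617
G01 X261.493 Y82.384
M5
G00 X28.962 Y238.667
M4 S394
G01 X42.592 Y238.667 F3144
G01 X42.592 Y112.998
G01 X28.962 Y112.998
G01 X28.962 Y238.667
M5
G00 X0.000 Y0.000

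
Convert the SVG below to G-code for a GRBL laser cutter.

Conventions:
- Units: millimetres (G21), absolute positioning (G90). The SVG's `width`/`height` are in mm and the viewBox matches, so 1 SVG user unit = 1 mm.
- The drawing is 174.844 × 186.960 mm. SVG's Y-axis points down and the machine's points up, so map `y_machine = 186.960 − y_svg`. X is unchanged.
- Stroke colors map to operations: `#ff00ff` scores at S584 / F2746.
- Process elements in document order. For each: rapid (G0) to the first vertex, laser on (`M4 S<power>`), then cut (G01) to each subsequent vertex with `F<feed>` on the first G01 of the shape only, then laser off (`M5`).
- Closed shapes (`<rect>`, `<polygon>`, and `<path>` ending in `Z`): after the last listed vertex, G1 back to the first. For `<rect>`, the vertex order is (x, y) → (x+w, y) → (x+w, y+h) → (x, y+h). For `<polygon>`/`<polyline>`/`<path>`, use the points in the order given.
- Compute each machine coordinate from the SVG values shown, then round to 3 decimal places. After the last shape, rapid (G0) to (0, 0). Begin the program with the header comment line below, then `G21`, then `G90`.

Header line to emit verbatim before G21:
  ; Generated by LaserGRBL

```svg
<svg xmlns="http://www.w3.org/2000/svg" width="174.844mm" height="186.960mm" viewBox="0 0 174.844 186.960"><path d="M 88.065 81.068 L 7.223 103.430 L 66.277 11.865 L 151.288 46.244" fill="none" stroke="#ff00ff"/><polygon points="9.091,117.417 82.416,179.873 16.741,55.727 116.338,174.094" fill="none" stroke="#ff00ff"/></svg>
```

viewBox `0 0 174.844 186.960` with mm width/height → 1 unit = 1 mm. Flip: y_m = 186.960 − y_svg.

**Shape 1** — `<path>` open polyline, stroke `#ff00ff` → score (S584, F2746). Machine vertices: (88.065,105.892) → (7.223,83.530) → (66.277,175.095) → (151.288,140.716). Open path.

**Shape 2** — `<polygon>` closed polygon, stroke `#ff00ff` → score (S584, F2746). Machine vertices: (9.091,69.543) → (82.416,7.087) → (16.741,131.233) → (116.338,12.866) → (9.091,69.543). Closed: final G1 returns to the first vertex.

; Generated by LaserGRBL
G21
G90
G0 X88.065 Y105.892
M4 S584
G01 X7.223 Y83.530 F2746
G01 X66.277 Y175.095
G01 X151.288 Y140.716
M5
G0 X9.091 Y69.543
M4 S584
G01 X82.416 Y7.087 F2746
G01 X16.741 Y131.233
G01 X116.338 Y12.866
G01 X9.091 Y69.543
M5
G0 X0.000 Y0.000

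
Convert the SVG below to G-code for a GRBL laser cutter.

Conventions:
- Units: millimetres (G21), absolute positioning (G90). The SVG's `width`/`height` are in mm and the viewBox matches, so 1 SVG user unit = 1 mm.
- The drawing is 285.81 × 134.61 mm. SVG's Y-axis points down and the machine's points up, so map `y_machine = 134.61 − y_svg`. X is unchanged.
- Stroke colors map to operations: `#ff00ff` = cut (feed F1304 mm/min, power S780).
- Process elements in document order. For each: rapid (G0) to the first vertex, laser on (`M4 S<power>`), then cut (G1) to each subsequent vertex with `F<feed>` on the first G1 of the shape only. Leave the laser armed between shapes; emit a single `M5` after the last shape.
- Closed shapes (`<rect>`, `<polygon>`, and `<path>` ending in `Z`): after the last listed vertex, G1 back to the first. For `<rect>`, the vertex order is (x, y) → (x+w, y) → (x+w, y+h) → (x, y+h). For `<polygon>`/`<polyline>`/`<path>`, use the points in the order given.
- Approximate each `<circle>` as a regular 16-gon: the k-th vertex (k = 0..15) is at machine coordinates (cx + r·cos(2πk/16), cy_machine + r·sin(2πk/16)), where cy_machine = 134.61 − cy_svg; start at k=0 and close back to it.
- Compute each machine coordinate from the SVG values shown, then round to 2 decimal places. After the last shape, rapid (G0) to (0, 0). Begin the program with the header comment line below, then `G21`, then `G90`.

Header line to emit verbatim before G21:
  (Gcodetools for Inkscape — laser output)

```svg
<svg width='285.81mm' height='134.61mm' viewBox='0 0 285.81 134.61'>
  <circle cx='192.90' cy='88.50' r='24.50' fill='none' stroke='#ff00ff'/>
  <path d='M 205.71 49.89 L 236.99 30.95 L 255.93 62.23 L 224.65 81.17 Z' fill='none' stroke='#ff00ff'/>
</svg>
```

1 u = 1 mm; y_m = 134.61 − y.

[1] `<circle>` circle, #ff00ff→cut S780 F1304: (217.40,46.11) → (215.54,55.49) → (210.22,63.43) → (202.28,68.75) → (192.90,70.61) → (183.52,68.75) → (175.58,63.43) → (170.26,55.49) → (168.40,46.11) → (170.26,36.73) → (175.58,28.79) → (183.52,23.47) → (192.90,21.61) → (202.28,23.47) → (210.22,28.79) → (215.54,36.73) → (217.40,46.11) (closed)

[2] `<path>` regular polygon, #ff00ff→cut S780 F1304: (205.71,84.72) → (236.99,103.66) → (255.93,72.38) → (224.65,53.44) → (205.71,84.72) (closed)

(Gcodetools for Inkscape — laser output)
G21
G90
G0 X217.40 Y46.11
M4 S780
G1 X215.54 Y55.49 F1304
G1 X210.22 Y63.43
G1 X202.28 Y68.75
G1 X192.90 Y70.61
G1 X183.52 Y68.75
G1 X175.58 Y63.43
G1 X170.26 Y55.49
G1 X168.40 Y46.11
G1 X170.26 Y36.73
G1 X175.58 Y28.79
G1 X183.52 Y23.47
G1 X192.90 Y21.61
G1 X202.28 Y23.47
G1 X210.22 Y28.79
G1 X215.54 Y36.73
G1 X217.40 Y46.11
G0 X205.71 Y84.72
M4 S780
G1 X236.99 Y103.66 F1304
G1 X255.93 Y72.38
G1 X224.65 Y53.44
G1 X205.71 Y84.72
M5
G0 X0.00 Y0.00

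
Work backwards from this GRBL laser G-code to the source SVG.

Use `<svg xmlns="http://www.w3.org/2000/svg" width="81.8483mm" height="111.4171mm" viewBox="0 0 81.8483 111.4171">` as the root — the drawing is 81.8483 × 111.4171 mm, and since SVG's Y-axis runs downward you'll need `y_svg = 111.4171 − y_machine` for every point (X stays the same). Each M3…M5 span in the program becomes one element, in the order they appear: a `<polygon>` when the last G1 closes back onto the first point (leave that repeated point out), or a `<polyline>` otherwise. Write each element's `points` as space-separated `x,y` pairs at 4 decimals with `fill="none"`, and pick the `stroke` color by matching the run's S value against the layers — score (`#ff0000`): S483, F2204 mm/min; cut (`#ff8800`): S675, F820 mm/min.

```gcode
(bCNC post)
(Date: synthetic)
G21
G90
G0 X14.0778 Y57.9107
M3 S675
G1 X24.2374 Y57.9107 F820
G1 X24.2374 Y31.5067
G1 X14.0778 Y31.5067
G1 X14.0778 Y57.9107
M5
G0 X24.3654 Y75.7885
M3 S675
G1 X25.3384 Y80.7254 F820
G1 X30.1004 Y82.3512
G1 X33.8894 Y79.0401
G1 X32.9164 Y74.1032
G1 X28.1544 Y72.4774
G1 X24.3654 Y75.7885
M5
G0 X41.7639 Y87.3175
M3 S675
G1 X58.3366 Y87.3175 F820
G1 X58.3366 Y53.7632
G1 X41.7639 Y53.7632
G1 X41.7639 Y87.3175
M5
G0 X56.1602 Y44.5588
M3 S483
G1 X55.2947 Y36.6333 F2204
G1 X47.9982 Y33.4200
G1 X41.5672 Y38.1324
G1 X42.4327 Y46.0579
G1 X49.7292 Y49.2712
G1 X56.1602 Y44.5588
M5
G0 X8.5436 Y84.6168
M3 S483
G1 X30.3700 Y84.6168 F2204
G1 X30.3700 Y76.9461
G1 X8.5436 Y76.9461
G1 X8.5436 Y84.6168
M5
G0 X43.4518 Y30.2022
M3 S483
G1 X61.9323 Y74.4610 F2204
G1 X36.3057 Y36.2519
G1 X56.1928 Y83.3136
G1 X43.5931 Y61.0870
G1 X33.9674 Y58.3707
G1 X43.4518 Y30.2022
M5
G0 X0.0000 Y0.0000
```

<svg xmlns="http://www.w3.org/2000/svg" width="81.8483mm" height="111.4171mm" viewBox="0 0 81.8483 111.4171">
  <polygon points="14.0778,53.5064 24.2374,53.5064 24.2374,79.9104 14.0778,79.9104" fill="none" stroke="#ff8800"/>
  <polygon points="24.3654,35.6286 25.3384,30.6917 30.1004,29.0659 33.8894,32.3770 32.9164,37.3139 28.1544,38.9397" fill="none" stroke="#ff8800"/>
  <polygon points="41.7639,24.0996 58.3366,24.0996 58.3366,57.6539 41.7639,57.6539" fill="none" stroke="#ff8800"/>
  <polygon points="56.1602,66.8583 55.2947,74.7838 47.9982,77.9971 41.5672,73.2847 42.4327,65.3592 49.7292,62.1459" fill="none" stroke="#ff0000"/>
  <polygon points="8.5436,26.8003 30.3700,26.8003 30.3700,34.4710 8.5436,34.4710" fill="none" stroke="#ff0000"/>
  <polygon points="43.4518,81.2149 61.9323,36.9561 36.3057,75.1652 56.1928,28.1035 43.5931,50.3301 33.9674,53.0464" fill="none" stroke="#ff0000"/>
</svg>

Each laser-on run becomes one SVG element. Flip Y back into SVG space with y_svg = 111.4171 − y_machine.

Run 1: the run's S675 means `#ff8800` (cut). The run returns to its start, so emit a `<polygon>` with points (Y-flipped): 14.0778,53.5064 24.2374,53.5064 24.2374,79.9104 14.0778,79.9104.

Run 2: power S675 maps to stroke `#ff8800` (cut). The run returns to its start, so emit a `<polygon>` with points (Y-flipped): 24.3654,35.6286 25.3384,30.6917 30.1004,29.0659 33.8894,32.3770 32.9164,37.3139 28.1544,38.9397.

Run 3: the run's S675 means `#ff8800` (cut). The run returns to its start, so emit a `<polygon>` with points (Y-flipped): 41.7639,24.0996 58.3366,24.0996 58.3366,57.6539 41.7639,57.6539.

Run 4: the run's S483 means `#ff0000` (score). The run returns to its start, so emit a `<polygon>` with points (Y-flipped): 56.1602,66.8583 55.2947,74.7838 47.9982,77.9971 41.5672,73.2847 42.4327,65.3592 49.7292,62.1459.

Run 5: the run's S483 means `#ff0000` (score). The run returns to its start, so emit a `<polygon>` with points (Y-flipped): 8.5436,26.8003 30.3700,26.8003 30.3700,34.4710 8.5436,34.4710.

Run 6: power S483 maps to stroke `#ff0000` (score). The run returns to its start, so emit a `<polygon>` with points (Y-flipped): 43.4518,81.2149 61.9323,36.9561 36.3057,75.1652 56.1928,28.1035 43.5931,50.3301 33.9674,53.0464.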